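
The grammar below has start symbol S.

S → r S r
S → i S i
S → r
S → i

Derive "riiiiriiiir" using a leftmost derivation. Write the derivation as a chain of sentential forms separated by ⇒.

S ⇒ rSr ⇒ riSir ⇒ riiSiir ⇒ riiiSiiir ⇒ riiiiSiiiir ⇒ riiiiriiiir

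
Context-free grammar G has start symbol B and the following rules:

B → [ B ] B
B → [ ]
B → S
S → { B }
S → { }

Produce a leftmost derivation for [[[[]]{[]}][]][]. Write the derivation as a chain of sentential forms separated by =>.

B => [B]B => [[B]B]B => [[[B]B]B]B => [[[[]]B]B]B => [[[[]]S]B]B => [[[[]]{B}]B]B => [[[[]]{[]}]B]B => [[[[]]{[]}][]]B => [[[[]]{[]}][]][]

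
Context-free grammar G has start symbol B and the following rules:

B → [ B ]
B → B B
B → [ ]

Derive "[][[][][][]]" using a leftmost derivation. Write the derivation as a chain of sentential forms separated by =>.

B => BB   [B → B B]
BB => []B   [B → [ ]]
[]B => [][B]   [B → [ B ]]
[][B] => [][BB]   [B → B B]
[][BB] => [][BBB]   [B → B B]
[][BBB] => [][[]BB]   [B → [ ]]
[][[]BB] => [][[][]B]   [B → [ ]]
[][[][]B] => [][[][]BB]   [B → B B]
[][[][]BB] => [][[][][]B]   [B → [ ]]
[][[][][]B] => [][[][][][]]   [B → [ ]]

B => BB => []B => [][B] => [][BB] => [][BBB] => [][[]BB] => [][[][]B] => [][[][]BB] => [][[][][]B] => [][[][][][]]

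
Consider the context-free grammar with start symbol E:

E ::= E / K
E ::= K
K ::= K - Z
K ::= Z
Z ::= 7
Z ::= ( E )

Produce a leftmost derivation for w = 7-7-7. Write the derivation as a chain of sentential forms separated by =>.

E => K => K-Z => K-Z-Z => Z-Z-Z => 7-Z-Z => 7-7-Z => 7-7-7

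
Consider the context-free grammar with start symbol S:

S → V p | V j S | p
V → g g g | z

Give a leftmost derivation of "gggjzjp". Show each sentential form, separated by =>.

S => VjS => gggjS => gggjVjS => gggjzjS => gggjzjp

S => VjS   [S → V j S]
VjS => gggjS   [V → g g g]
gggjS => gggjVjS   [S → V j S]
gggjVjS => gggjzjS   [V → z]
gggjzjS => gggjzjp   [S → p]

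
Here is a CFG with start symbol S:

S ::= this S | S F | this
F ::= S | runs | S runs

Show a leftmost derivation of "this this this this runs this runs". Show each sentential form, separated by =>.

S => S F => this S F => this this S F => this this this F => this this this S => this this this S F => this this this S F F => this this this this F F => this this this this runs F => this this this this runs S runs => this this this this runs this runs

S => S F   [S ::= S F]
S F => this S F   [S ::= this S]
this S F => this this S F   [S ::= this S]
this this S F => this this this F   [S ::= this]
this this this F => this this this S   [F ::= S]
this this this S => this this this S F   [S ::= S F]
this this this S F => this this this S F F   [S ::= S F]
this this this S F F => this this this this F F   [S ::= this]
this this this this F F => this this this this runs F   [F ::= runs]
this this this this runs F => this this this this runs S runs   [F ::= S runs]
this this this this runs S runs => this this this this runs this runs   [S ::= this]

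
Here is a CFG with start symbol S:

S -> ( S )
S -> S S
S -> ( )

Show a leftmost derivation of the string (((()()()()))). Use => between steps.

S=>(S)=>((S))=>(((S)))=>(((SS)))=>(((SSS)))=>(((SSSS)))=>(((()SSS)))=>(((()()SS)))=>(((()()()S)))=>(((()()()())))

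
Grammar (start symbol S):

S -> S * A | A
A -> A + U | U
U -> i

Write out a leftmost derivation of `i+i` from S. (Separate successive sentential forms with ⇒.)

S ⇒ A ⇒ A+U ⇒ U+U ⇒ i+U ⇒ i+i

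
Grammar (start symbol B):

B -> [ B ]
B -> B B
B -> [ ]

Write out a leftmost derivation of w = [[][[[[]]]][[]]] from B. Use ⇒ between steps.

B ⇒ [B]   [B -> [ B ]]
[B] ⇒ [BB]   [B -> B B]
[BB] ⇒ [[]B]   [B -> [ ]]
[[]B] ⇒ [[]BB]   [B -> B B]
[[]BB] ⇒ [[][B]B]   [B -> [ B ]]
[[][B]B] ⇒ [[][[B]]B]   [B -> [ B ]]
[[][[B]]B] ⇒ [[][[[B]]]B]   [B -> [ B ]]
[[][[[B]]]B] ⇒ [[][[[[]]]]B]   [B -> [ ]]
[[][[[[]]]]B] ⇒ [[][[[[]]]][B]]   [B -> [ B ]]
[[][[[[]]]][B]] ⇒ [[][[[[]]]][[]]]   [B -> [ ]]

B ⇒ [B] ⇒ [BB] ⇒ [[]B] ⇒ [[]BB] ⇒ [[][B]B] ⇒ [[][[B]]B] ⇒ [[][[[B]]]B] ⇒ [[][[[[]]]]B] ⇒ [[][[[[]]]][B]] ⇒ [[][[[[]]]][[]]]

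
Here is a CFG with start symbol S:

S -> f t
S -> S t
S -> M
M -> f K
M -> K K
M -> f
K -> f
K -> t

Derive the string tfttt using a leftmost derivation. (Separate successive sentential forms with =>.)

S => St => Stt => Sttt => Mttt => KKttt => tKttt => tfttt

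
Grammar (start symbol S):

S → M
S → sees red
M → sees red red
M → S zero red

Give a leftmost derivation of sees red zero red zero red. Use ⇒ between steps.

S ⇒ M   [S → M]
M ⇒ S zero red   [M → S zero red]
S zero red ⇒ M zero red   [S → M]
M zero red ⇒ S zero red zero red   [M → S zero red]
S zero red zero red ⇒ sees red zero red zero red   [S → sees red]

S ⇒ M ⇒ S zero red ⇒ M zero red ⇒ S zero red zero red ⇒ sees red zero red zero red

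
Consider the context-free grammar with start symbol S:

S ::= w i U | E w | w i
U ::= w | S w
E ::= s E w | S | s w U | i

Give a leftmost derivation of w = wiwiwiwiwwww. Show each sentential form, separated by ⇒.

S ⇒ Ew ⇒ Sw ⇒ wiUw ⇒ wiSww ⇒ wiwiUww ⇒ wiwiSwww ⇒ wiwiwiUwww ⇒ wiwiwiSwwww ⇒ wiwiwiwiwwww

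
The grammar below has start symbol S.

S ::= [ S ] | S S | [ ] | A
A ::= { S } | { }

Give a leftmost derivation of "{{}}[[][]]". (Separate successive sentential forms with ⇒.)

S ⇒ SS   [S ::= S S]
SS ⇒ AS   [S ::= A]
AS ⇒ {S}S   [A ::= { S }]
{S}S ⇒ {A}S   [S ::= A]
{A}S ⇒ {{}}S   [A ::= { }]
{{}}S ⇒ {{}}[S]   [S ::= [ S ]]
{{}}[S] ⇒ {{}}[SS]   [S ::= S S]
{{}}[SS] ⇒ {{}}[[]S]   [S ::= [ ]]
{{}}[[]S] ⇒ {{}}[[][]]   [S ::= [ ]]

S⇒SS⇒AS⇒{S}S⇒{A}S⇒{{}}S⇒{{}}[S]⇒{{}}[SS]⇒{{}}[[]S]⇒{{}}[[][]]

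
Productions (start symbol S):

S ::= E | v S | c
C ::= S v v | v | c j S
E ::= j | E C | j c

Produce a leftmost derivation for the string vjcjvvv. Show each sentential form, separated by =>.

S => vS   [S ::= v S]
vS => vE   [S ::= E]
vE => vEC   [E ::= E C]
vEC => vECC   [E ::= E C]
vECC => vjcCC   [E ::= j c]
vjcCC => vjcSvvC   [C ::= S v v]
vjcSvvC => vjcEvvC   [S ::= E]
vjcEvvC => vjcjvvC   [E ::= j]
vjcjvvC => vjcjvvv   [C ::= v]

S => vS => vE => vEC => vECC => vjcCC => vjcSvvC => vjcEvvC => vjcjvvC => vjcjvvv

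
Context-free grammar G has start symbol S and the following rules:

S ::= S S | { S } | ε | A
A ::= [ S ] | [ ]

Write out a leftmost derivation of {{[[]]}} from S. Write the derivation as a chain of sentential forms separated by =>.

S => {S} => {{S}} => {{SS}} => {{SSS}} => {{SSSS}} => {{ASSS}} => {{[S]SSS}} => {{[A]SSS}} => {{[[]]SSS}} => {{[[]]SS}} => {{[[]]S}} => {{[[]]}}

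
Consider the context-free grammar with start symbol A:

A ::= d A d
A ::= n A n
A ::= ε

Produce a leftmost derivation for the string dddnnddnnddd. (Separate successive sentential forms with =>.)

A => dAd => ddAdd => dddAddd => dddnAnddd => dddnnAnnddd => dddnndAdnnddd => dddnnddnnddd

A => dAd   [A ::= d A d]
dAd => ddAdd   [A ::= d A d]
ddAdd => dddAddd   [A ::= d A d]
dddAddd => dddnAnddd   [A ::= n A n]
dddnAnddd => dddnnAnnddd   [A ::= n A n]
dddnnAnnddd => dddnndAdnnddd   [A ::= d A d]
dddnndAdnnddd => dddnnddnnddd   [A ::= ε]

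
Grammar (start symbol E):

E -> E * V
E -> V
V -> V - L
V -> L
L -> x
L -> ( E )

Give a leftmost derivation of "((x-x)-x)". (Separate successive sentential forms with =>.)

E => V   [E -> V]
V => L   [V -> L]
L => (E)   [L -> ( E )]
(E) => (V)   [E -> V]
(V) => (V-L)   [V -> V - L]
(V-L) => (L-L)   [V -> L]
(L-L) => ((E)-L)   [L -> ( E )]
((E)-L) => ((V)-L)   [E -> V]
((V)-L) => ((V-L)-L)   [V -> V - L]
((V-L)-L) => ((L-L)-L)   [V -> L]
((L-L)-L) => ((x-L)-L)   [L -> x]
((x-L)-L) => ((x-x)-L)   [L -> x]
((x-x)-L) => ((x-x)-x)   [L -> x]

E => V => L => (E) => (V) => (V-L) => (L-L) => ((E)-L) => ((V)-L) => ((V-L)-L) => ((L-L)-L) => ((x-L)-L) => ((x-x)-L) => ((x-x)-x)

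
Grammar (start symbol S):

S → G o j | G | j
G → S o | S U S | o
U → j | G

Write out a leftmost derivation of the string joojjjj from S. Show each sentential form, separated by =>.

S => G => SUS => jUS => jGS => jSUSS => jGojUSS => joojUSS => joojjSS => joojjjS => joojjjj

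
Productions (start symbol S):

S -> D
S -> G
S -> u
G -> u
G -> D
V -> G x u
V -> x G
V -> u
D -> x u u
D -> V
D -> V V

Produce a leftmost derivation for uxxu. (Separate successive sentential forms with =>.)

S => D => VV => uV => uxG => uxD => uxV => uxxG => uxxu

S => D   [S -> D]
D => VV   [D -> V V]
VV => uV   [V -> u]
uV => uxG   [V -> x G]
uxG => uxD   [G -> D]
uxD => uxV   [D -> V]
uxV => uxxG   [V -> x G]
uxxG => uxxu   [G -> u]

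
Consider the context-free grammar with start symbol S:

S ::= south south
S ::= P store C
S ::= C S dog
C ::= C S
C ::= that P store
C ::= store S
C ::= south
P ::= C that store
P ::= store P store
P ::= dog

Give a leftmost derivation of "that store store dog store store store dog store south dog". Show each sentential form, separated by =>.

S => C S dog => that P store S dog => that store P store store S dog => that store store P store store store S dog => that store store dog store store store S dog => that store store dog store store store P store C dog => that store store dog store store store dog store C dog => that store store dog store store store dog store south dog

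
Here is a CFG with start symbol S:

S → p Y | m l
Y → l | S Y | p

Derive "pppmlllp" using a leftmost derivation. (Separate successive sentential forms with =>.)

S => pY => pSY => ppYY => ppSYY => pppYYY => pppSYYY => pppmlYYY => pppmllYY => pppmlllY => pppmlllp

S => pY   [S → p Y]
pY => pSY   [Y → S Y]
pSY => ppYY   [S → p Y]
ppYY => ppSYY   [Y → S Y]
ppSYY => pppYYY   [S → p Y]
pppYYY => pppSYYY   [Y → S Y]
pppSYYY => pppmlYYY   [S → m l]
pppmlYYY => pppmllYY   [Y → l]
pppmllYY => pppmlllY   [Y → l]
pppmlllY => pppmlllp   [Y → p]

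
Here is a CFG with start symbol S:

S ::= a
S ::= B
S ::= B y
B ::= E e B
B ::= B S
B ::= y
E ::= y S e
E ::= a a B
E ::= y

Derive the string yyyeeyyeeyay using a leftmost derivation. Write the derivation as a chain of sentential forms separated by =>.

S => By => BSy => EeBSy => ySeeBSy => yByeeBSy => yyyeeBSy => yyyeeEeBSy => yyyeeySeeBSy => yyyeeyBeeBSy => yyyeeyyeeBSy => yyyeeyyeeySy => yyyeeyyeeyay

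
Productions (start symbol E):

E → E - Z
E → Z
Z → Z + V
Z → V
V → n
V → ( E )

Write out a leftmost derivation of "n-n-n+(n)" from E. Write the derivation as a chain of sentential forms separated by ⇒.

E ⇒ E-Z ⇒ E-Z-Z ⇒ Z-Z-Z ⇒ V-Z-Z ⇒ n-Z-Z ⇒ n-V-Z ⇒ n-n-Z ⇒ n-n-Z+V ⇒ n-n-V+V ⇒ n-n-n+V ⇒ n-n-n+(E) ⇒ n-n-n+(Z) ⇒ n-n-n+(V) ⇒ n-n-n+(n)

E ⇒ E-Z   [E → E - Z]
E-Z ⇒ E-Z-Z   [E → E - Z]
E-Z-Z ⇒ Z-Z-Z   [E → Z]
Z-Z-Z ⇒ V-Z-Z   [Z → V]
V-Z-Z ⇒ n-Z-Z   [V → n]
n-Z-Z ⇒ n-V-Z   [Z → V]
n-V-Z ⇒ n-n-Z   [V → n]
n-n-Z ⇒ n-n-Z+V   [Z → Z + V]
n-n-Z+V ⇒ n-n-V+V   [Z → V]
n-n-V+V ⇒ n-n-n+V   [V → n]
n-n-n+V ⇒ n-n-n+(E)   [V → ( E )]
n-n-n+(E) ⇒ n-n-n+(Z)   [E → Z]
n-n-n+(Z) ⇒ n-n-n+(V)   [Z → V]
n-n-n+(V) ⇒ n-n-n+(n)   [V → n]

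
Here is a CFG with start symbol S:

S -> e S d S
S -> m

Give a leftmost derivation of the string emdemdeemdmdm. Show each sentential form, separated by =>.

S => eSdS   [S -> e S d S]
eSdS => emdS   [S -> m]
emdS => emdeSdS   [S -> e S d S]
emdeSdS => emdemdS   [S -> m]
emdemdS => emdemdeSdS   [S -> e S d S]
emdemdeSdS => emdemdeeSdSdS   [S -> e S d S]
emdemdeeSdSdS => emdemdeemdSdS   [S -> m]
emdemdeemdSdS => emdemdeemdmdS   [S -> m]
emdemdeemdmdS => emdemdeemdmdm   [S -> m]

S => eSdS => emdS => emdeSdS => emdemdS => emdemdeSdS => emdemdeeSdSdS => emdemdeemdSdS => emdemdeemdmdS => emdemdeemdmdm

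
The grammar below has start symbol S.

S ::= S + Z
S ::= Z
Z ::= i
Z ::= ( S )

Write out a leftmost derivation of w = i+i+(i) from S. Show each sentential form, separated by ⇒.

S⇒S+Z⇒S+Z+Z⇒Z+Z+Z⇒i+Z+Z⇒i+i+Z⇒i+i+(S)⇒i+i+(Z)⇒i+i+(i)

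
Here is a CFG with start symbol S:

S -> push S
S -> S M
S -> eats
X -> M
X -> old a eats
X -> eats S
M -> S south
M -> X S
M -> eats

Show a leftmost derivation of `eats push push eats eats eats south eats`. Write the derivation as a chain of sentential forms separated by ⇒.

S ⇒ S M ⇒ S M M ⇒ eats M M ⇒ eats S south M ⇒ eats push S south M ⇒ eats push S M south M ⇒ eats push S M M south M ⇒ eats push push S M M south M ⇒ eats push push eats M M south M ⇒ eats push push eats eats M south M ⇒ eats push push eats eats eats south M ⇒ eats push push eats eats eats south eats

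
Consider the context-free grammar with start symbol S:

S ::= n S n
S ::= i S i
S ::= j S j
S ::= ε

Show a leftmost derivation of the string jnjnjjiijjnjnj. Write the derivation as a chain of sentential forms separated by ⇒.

S ⇒ jSj   [S ::= j S j]
jSj ⇒ jnSnj   [S ::= n S n]
jnSnj ⇒ jnjSjnj   [S ::= j S j]
jnjSjnj ⇒ jnjnSnjnj   [S ::= n S n]
jnjnSnjnj ⇒ jnjnjSjnjnj   [S ::= j S j]
jnjnjSjnjnj ⇒ jnjnjjSjjnjnj   [S ::= j S j]
jnjnjjSjjnjnj ⇒ jnjnjjiSijjnjnj   [S ::= i S i]
jnjnjjiSijjnjnj ⇒ jnjnjjiijjnjnj   [S ::= ε]

S⇒jSj⇒jnSnj⇒jnjSjnj⇒jnjnSnjnj⇒jnjnjSjnjnj⇒jnjnjjSjjnjnj⇒jnjnjjiSijjnjnj⇒jnjnjjiijjnjnj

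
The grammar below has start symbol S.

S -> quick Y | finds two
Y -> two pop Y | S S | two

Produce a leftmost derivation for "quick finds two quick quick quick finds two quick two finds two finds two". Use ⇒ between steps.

S ⇒ quick Y   [S -> quick Y]
quick Y ⇒ quick S S   [Y -> S S]
quick S S ⇒ quick finds two S   [S -> finds two]
quick finds two S ⇒ quick finds two quick Y   [S -> quick Y]
quick finds two quick Y ⇒ quick finds two quick S S   [Y -> S S]
quick finds two quick S S ⇒ quick finds two quick quick Y S   [S -> quick Y]
quick finds two quick quick Y S ⇒ quick finds two quick quick S S S   [Y -> S S]
quick finds two quick quick S S S ⇒ quick finds two quick quick quick Y S S   [S -> quick Y]
quick finds two quick quick quick Y S S ⇒ quick finds two quick quick quick S S S S   [Y -> S S]
quick finds two quick quick quick S S S S ⇒ quick finds two quick quick quick finds two S S S   [S -> finds two]
quick finds two quick quick quick finds two S S S ⇒ quick finds two quick quick quick finds two quick Y S S   [S -> quick Y]
quick finds two quick quick quick finds two quick Y S S ⇒ quick finds two quick quick quick finds two quick two S S   [Y -> two]
quick finds two quick quick quick finds two quick two S S ⇒ quick finds two quick quick quick finds two quick two finds two S   [S -> finds two]
quick finds two quick quick quick finds two quick two finds two S ⇒ quick finds two quick quick quick finds two quick two finds two finds two   [S -> finds two]

S ⇒ quick Y ⇒ quick S S ⇒ quick finds two S ⇒ quick finds two quick Y ⇒ quick finds two quick S S ⇒ quick finds two quick quick Y S ⇒ quick finds two quick quick S S S ⇒ quick finds two quick quick quick Y S S ⇒ quick finds two quick quick quick S S S S ⇒ quick finds two quick quick quick finds two S S S ⇒ quick finds two quick quick quick finds two quick Y S S ⇒ quick finds two quick quick quick finds two quick two S S ⇒ quick finds two quick quick quick finds two quick two finds two S ⇒ quick finds two quick quick quick finds two quick two finds two finds two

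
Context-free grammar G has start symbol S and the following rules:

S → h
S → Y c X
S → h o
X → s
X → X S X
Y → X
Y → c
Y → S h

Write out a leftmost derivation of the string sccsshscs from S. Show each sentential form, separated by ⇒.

S ⇒ YcX   [S → Y c X]
YcX ⇒ XcX   [Y → X]
XcX ⇒ XSXcX   [X → X S X]
XSXcX ⇒ XSXSXcX   [X → X S X]
XSXSXcX ⇒ sSXSXcX   [X → s]
sSXSXcX ⇒ sYcXXSXcX   [S → Y c X]
sYcXXSXcX ⇒ sccXXSXcX   [Y → c]
sccXXSXcX ⇒ sccsXSXcX   [X → s]
sccsXSXcX ⇒ sccssSXcX   [X → s]
sccssSXcX ⇒ sccsshXcX   [S → h]
sccsshXcX ⇒ sccsshscX   [X → s]
sccsshscX ⇒ sccsshscs   [X → s]

S ⇒ YcX ⇒ XcX ⇒ XSXcX ⇒ XSXSXcX ⇒ sSXSXcX ⇒ sYcXXSXcX ⇒ sccXXSXcX ⇒ sccsXSXcX ⇒ sccssSXcX ⇒ sccsshXcX ⇒ sccsshscX ⇒ sccsshscs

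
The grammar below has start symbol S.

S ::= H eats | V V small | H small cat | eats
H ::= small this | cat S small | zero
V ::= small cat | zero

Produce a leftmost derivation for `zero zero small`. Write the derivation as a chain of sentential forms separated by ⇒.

S ⇒ V V small ⇒ zero V small ⇒ zero zero small

S ⇒ V V small   [S ::= V V small]
V V small ⇒ zero V small   [V ::= zero]
zero V small ⇒ zero zero small   [V ::= zero]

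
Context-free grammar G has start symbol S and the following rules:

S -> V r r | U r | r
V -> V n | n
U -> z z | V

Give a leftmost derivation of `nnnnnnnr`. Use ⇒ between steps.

S ⇒ Ur   [S -> U r]
Ur ⇒ Vr   [U -> V]
Vr ⇒ Vnr   [V -> V n]
Vnr ⇒ Vnnr   [V -> V n]
Vnnr ⇒ Vnnnr   [V -> V n]
Vnnnr ⇒ Vnnnnr   [V -> V n]
Vnnnnr ⇒ Vnnnnnr   [V -> V n]
Vnnnnnr ⇒ Vnnnnnnr   [V -> V n]
Vnnnnnnr ⇒ nnnnnnnr   [V -> n]

S ⇒ Ur ⇒ Vr ⇒ Vnr ⇒ Vnnr ⇒ Vnnnr ⇒ Vnnnnr ⇒ Vnnnnnr ⇒ Vnnnnnnr ⇒ nnnnnnnr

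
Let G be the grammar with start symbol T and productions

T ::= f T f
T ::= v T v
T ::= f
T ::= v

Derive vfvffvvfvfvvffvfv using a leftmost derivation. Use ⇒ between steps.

T ⇒ vTv   [T ::= v T v]
vTv ⇒ vfTfv   [T ::= f T f]
vfTfv ⇒ vfvTvfv   [T ::= v T v]
vfvTvfv ⇒ vfvfTfvfv   [T ::= f T f]
vfvfTfvfv ⇒ vfvffTffvfv   [T ::= f T f]
vfvffTffvfv ⇒ vfvffvTvffvfv   [T ::= v T v]
vfvffvTvffvfv ⇒ vfvffvvTvvffvfv   [T ::= v T v]
vfvffvvTvvffvfv ⇒ vfvffvvfTfvvffvfv   [T ::= f T f]
vfvffvvfTfvvffvfv ⇒ vfvffvvfvfvvffvfv   [T ::= v]

T ⇒ vTv ⇒ vfTfv ⇒ vfvTvfv ⇒ vfvfTfvfv ⇒ vfvffTffvfv ⇒ vfvffvTvffvfv ⇒ vfvffvvTvvffvfv ⇒ vfvffvvfTfvvffvfv ⇒ vfvffvvfvfvvffvfv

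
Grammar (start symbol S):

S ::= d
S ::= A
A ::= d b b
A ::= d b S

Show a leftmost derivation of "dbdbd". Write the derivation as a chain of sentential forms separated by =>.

S => A => dbS => dbA => dbdbS => dbdbd

S => A   [S ::= A]
A => dbS   [A ::= d b S]
dbS => dbA   [S ::= A]
dbA => dbdbS   [A ::= d b S]
dbdbS => dbdbd   [S ::= d]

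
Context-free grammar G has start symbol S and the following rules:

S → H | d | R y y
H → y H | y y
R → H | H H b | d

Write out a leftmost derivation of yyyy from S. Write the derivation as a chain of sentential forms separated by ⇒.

S ⇒ H   [S → H]
H ⇒ yH   [H → y H]
yH ⇒ yyH   [H → y H]
yyH ⇒ yyyy   [H → y y]

S ⇒ H ⇒ yH ⇒ yyH ⇒ yyyy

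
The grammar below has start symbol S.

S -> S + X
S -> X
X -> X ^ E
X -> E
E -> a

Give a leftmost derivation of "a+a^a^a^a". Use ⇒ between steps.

S ⇒ S+X ⇒ X+X ⇒ E+X ⇒ a+X ⇒ a+X^E ⇒ a+X^E^E ⇒ a+X^E^E^E ⇒ a+E^E^E^E ⇒ a+a^E^E^E ⇒ a+a^a^E^E ⇒ a+a^a^a^E ⇒ a+a^a^a^a

S ⇒ S+X   [S -> S + X]
S+X ⇒ X+X   [S -> X]
X+X ⇒ E+X   [X -> E]
E+X ⇒ a+X   [E -> a]
a+X ⇒ a+X^E   [X -> X ^ E]
a+X^E ⇒ a+X^E^E   [X -> X ^ E]
a+X^E^E ⇒ a+X^E^E^E   [X -> X ^ E]
a+X^E^E^E ⇒ a+E^E^E^E   [X -> E]
a+E^E^E^E ⇒ a+a^E^E^E   [E -> a]
a+a^E^E^E ⇒ a+a^a^E^E   [E -> a]
a+a^a^E^E ⇒ a+a^a^a^E   [E -> a]
a+a^a^a^E ⇒ a+a^a^a^a   [E -> a]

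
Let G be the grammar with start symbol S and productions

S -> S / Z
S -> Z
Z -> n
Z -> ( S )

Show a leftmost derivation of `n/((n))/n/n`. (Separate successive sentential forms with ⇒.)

S ⇒ S/Z ⇒ S/Z/Z ⇒ S/Z/Z/Z ⇒ Z/Z/Z/Z ⇒ n/Z/Z/Z ⇒ n/(S)/Z/Z ⇒ n/(Z)/Z/Z ⇒ n/((S))/Z/Z ⇒ n/((Z))/Z/Z ⇒ n/((n))/Z/Z ⇒ n/((n))/n/Z ⇒ n/((n))/n/n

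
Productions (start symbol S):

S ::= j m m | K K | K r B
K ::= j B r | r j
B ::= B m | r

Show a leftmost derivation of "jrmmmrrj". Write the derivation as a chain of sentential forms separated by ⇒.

S ⇒ KK   [S ::= K K]
KK ⇒ jBrK   [K ::= j B r]
jBrK ⇒ jBmrK   [B ::= B m]
jBmrK ⇒ jBmmrK   [B ::= B m]
jBmmrK ⇒ jBmmmrK   [B ::= B m]
jBmmmrK ⇒ jrmmmrK   [B ::= r]
jrmmmrK ⇒ jrmmmrrj   [K ::= r j]

S ⇒ KK ⇒ jBrK ⇒ jBmrK ⇒ jBmmrK ⇒ jBmmmrK ⇒ jrmmmrK ⇒ jrmmmrrj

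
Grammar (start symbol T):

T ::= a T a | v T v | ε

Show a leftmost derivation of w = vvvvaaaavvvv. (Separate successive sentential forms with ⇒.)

T ⇒ vTv ⇒ vvTvv ⇒ vvvTvvv ⇒ vvvvTvvvv ⇒ vvvvaTavvvv ⇒ vvvvaaTaavvvv ⇒ vvvvaaaavvvv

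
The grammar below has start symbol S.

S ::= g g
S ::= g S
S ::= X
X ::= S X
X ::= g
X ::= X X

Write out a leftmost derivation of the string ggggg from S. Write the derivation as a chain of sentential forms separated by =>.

S => X   [S ::= X]
X => SX   [X ::= S X]
SX => XX   [S ::= X]
XX => SXX   [X ::= S X]
SXX => ggXX   [S ::= g g]
ggXX => ggXXX   [X ::= X X]
ggXXX => gggXX   [X ::= g]
gggXX => ggggX   [X ::= g]
ggggX => ggggg   [X ::= g]

S => X => SX => XX => SXX => ggXX => ggXXX => gggXX => ggggX => ggggg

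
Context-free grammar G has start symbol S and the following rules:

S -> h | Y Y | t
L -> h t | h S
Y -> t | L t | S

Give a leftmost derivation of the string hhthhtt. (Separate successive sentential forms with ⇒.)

S ⇒ YY ⇒ SY ⇒ YYY ⇒ LtYY ⇒ hStYY ⇒ hhtYY ⇒ hhtSY ⇒ hhthY ⇒ hhthLt ⇒ hhthhtt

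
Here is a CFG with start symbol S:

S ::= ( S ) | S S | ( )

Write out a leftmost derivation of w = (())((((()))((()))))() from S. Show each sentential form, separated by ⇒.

S ⇒ SS ⇒ SSS ⇒ (S)SS ⇒ (())SS ⇒ (())(S)S ⇒ (())((S))S ⇒ (())((SS))S ⇒ (())(((S)S))S ⇒ (())((((S))S))S ⇒ (())((((()))S))S ⇒ (())((((()))(S)))S ⇒ (())((((()))((S))))S ⇒ (())((((()))((()))))S ⇒ (())((((()))((()))))()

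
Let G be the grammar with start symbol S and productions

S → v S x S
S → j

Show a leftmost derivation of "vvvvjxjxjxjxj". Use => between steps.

S => vSxS => vvSxSxS => vvvSxSxSxS => vvvvSxSxSxSxS => vvvvjxSxSxSxS => vvvvjxjxSxSxS => vvvvjxjxjxSxS => vvvvjxjxjxjxS => vvvvjxjxjxjxj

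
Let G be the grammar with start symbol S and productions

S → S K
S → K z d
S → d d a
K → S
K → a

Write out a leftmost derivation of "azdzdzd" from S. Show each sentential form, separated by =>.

S=>Kzd=>Szd=>Kzdzd=>Szdzd=>Kzdzdzd=>azdzdzd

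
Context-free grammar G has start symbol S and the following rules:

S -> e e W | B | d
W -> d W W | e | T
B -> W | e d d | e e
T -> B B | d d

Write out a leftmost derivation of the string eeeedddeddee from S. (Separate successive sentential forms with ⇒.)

S ⇒ eeW ⇒ eeT ⇒ eeBB ⇒ eeeeB ⇒ eeeeW ⇒ eeeedWW ⇒ eeeedTW ⇒ eeeedddW ⇒ eeeedddT ⇒ eeeedddBB ⇒ eeeedddeddB ⇒ eeeedddeddee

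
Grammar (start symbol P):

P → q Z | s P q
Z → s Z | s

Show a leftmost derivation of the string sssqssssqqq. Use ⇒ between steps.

P⇒sPq⇒ssPqq⇒sssPqqq⇒sssqZqqq⇒sssqsZqqq⇒sssqssZqqq⇒sssqsssZqqq⇒sssqssssqqq

P ⇒ sPq   [P → s P q]
sPq ⇒ ssPqq   [P → s P q]
ssPqq ⇒ sssPqqq   [P → s P q]
sssPqqq ⇒ sssqZqqq   [P → q Z]
sssqZqqq ⇒ sssqsZqqq   [Z → s Z]
sssqsZqqq ⇒ sssqssZqqq   [Z → s Z]
sssqssZqqq ⇒ sssqsssZqqq   [Z → s Z]
sssqsssZqqq ⇒ sssqssssqqq   [Z → s]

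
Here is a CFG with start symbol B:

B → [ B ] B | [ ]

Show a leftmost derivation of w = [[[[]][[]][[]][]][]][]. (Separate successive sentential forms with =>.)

B => [B]B => [[B]B]B => [[[B]B]B]B => [[[[]]B]B]B => [[[[]][B]B]B]B => [[[[]][[]]B]B]B => [[[[]][[]][B]B]B]B => [[[[]][[]][[]]B]B]B => [[[[]][[]][[]][]]B]B => [[[[]][[]][[]][]][]]B => [[[[]][[]][[]][]][]][]

B => [B]B   [B → [ B ] B]
[B]B => [[B]B]B   [B → [ B ] B]
[[B]B]B => [[[B]B]B]B   [B → [ B ] B]
[[[B]B]B]B => [[[[]]B]B]B   [B → [ ]]
[[[[]]B]B]B => [[[[]][B]B]B]B   [B → [ B ] B]
[[[[]][B]B]B]B => [[[[]][[]]B]B]B   [B → [ ]]
[[[[]][[]]B]B]B => [[[[]][[]][B]B]B]B   [B → [ B ] B]
[[[[]][[]][B]B]B]B => [[[[]][[]][[]]B]B]B   [B → [ ]]
[[[[]][[]][[]]B]B]B => [[[[]][[]][[]][]]B]B   [B → [ ]]
[[[[]][[]][[]][]]B]B => [[[[]][[]][[]][]][]]B   [B → [ ]]
[[[[]][[]][[]][]][]]B => [[[[]][[]][[]][]][]][]   [B → [ ]]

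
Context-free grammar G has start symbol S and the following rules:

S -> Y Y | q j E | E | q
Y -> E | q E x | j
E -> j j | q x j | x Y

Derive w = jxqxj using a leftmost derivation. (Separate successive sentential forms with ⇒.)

S⇒YY⇒jY⇒jE⇒jxY⇒jxE⇒jxqxj

S ⇒ YY   [S -> Y Y]
YY ⇒ jY   [Y -> j]
jY ⇒ jE   [Y -> E]
jE ⇒ jxY   [E -> x Y]
jxY ⇒ jxE   [Y -> E]
jxE ⇒ jxqxj   [E -> q x j]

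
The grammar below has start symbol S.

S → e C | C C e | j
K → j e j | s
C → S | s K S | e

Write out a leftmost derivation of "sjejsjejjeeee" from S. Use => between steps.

S=>CCe=>sKSCe=>sjejSCe=>sjejCCeCe=>sjejsKSCeCe=>sjejsjejSCeCe=>sjejsjejjCeCe=>sjejsjejjeeCe=>sjejsjejjeeee

S => CCe   [S → C C e]
CCe => sKSCe   [C → s K S]
sKSCe => sjejSCe   [K → j e j]
sjejSCe => sjejCCeCe   [S → C C e]
sjejCCeCe => sjejsKSCeCe   [C → s K S]
sjejsKSCeCe => sjejsjejSCeCe   [K → j e j]
sjejsjejSCeCe => sjejsjejjCeCe   [S → j]
sjejsjejjCeCe => sjejsjejjeeCe   [C → e]
sjejsjejjeeCe => sjejsjejjeeee   [C → e]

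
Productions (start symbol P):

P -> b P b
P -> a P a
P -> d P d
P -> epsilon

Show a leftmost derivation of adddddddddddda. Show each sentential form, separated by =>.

P => aPa => adPda => addPdda => adddPddda => addddPdddda => adddddPddddda => addddddPdddddda => adddddddddddda

P => aPa   [P -> a P a]
aPa => adPda   [P -> d P d]
adPda => addPdda   [P -> d P d]
addPdda => adddPddda   [P -> d P d]
adddPddda => addddPdddda   [P -> d P d]
addddPdddda => adddddPddddda   [P -> d P d]
adddddPddddda => addddddPdddddda   [P -> d P d]
addddddPdddddda => adddddddddddda   [P -> epsilon]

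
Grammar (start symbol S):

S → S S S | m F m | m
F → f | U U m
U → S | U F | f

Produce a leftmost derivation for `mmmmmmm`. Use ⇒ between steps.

S⇒SSS⇒SSSSS⇒SSSSSSS⇒mSSSSSS⇒mmSSSSS⇒mmmSSSS⇒mmmmSSS⇒mmmmmSS⇒mmmmmmS⇒mmmmmmm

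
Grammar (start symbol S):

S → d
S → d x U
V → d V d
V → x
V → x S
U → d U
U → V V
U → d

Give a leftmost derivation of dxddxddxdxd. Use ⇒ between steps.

S⇒dxU⇒dxVV⇒dxdVdV⇒dxddVddV⇒dxddxddV⇒dxddxddxS⇒dxddxddxdxU⇒dxddxddxdxd

S ⇒ dxU   [S → d x U]
dxU ⇒ dxVV   [U → V V]
dxVV ⇒ dxdVdV   [V → d V d]
dxdVdV ⇒ dxddVddV   [V → d V d]
dxddVddV ⇒ dxddxddV   [V → x]
dxddxddV ⇒ dxddxddxS   [V → x S]
dxddxddxS ⇒ dxddxddxdxU   [S → d x U]
dxddxddxdxU ⇒ dxddxddxdxd   [U → d]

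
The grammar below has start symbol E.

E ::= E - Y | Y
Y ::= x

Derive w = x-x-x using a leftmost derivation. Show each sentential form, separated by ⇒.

E⇒E-Y⇒E-Y-Y⇒Y-Y-Y⇒x-Y-Y⇒x-x-Y⇒x-x-x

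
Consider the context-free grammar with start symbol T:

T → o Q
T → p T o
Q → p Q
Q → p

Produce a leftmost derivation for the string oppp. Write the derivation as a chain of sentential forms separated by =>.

T => oQ => opQ => oppQ => oppp

T => oQ   [T → o Q]
oQ => opQ   [Q → p Q]
opQ => oppQ   [Q → p Q]
oppQ => oppp   [Q → p]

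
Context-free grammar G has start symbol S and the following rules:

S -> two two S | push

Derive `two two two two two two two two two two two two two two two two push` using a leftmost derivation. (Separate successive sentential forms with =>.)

S => two two S => two two two two S => two two two two two two S => two two two two two two two two S => two two two two two two two two two two S => two two two two two two two two two two two two S => two two two two two two two two two two two two two two S => two two two two two two two two two two two two two two two two S => two two two two two two two two two two two two two two two two push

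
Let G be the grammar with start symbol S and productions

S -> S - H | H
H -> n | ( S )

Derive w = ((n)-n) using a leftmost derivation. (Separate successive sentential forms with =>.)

S => H   [S -> H]
H => (S)   [H -> ( S )]
(S) => (S-H)   [S -> S - H]
(S-H) => (H-H)   [S -> H]
(H-H) => ((S)-H)   [H -> ( S )]
((S)-H) => ((H)-H)   [S -> H]
((H)-H) => ((n)-H)   [H -> n]
((n)-H) => ((n)-n)   [H -> n]

S => H => (S) => (S-H) => (H-H) => ((S)-H) => ((H)-H) => ((n)-H) => ((n)-n)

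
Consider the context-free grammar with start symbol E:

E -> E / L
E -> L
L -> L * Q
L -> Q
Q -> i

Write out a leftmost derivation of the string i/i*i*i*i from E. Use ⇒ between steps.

E ⇒ E/L ⇒ L/L ⇒ Q/L ⇒ i/L ⇒ i/L*Q ⇒ i/L*Q*Q ⇒ i/L*Q*Q*Q ⇒ i/Q*Q*Q*Q ⇒ i/i*Q*Q*Q ⇒ i/i*i*Q*Q ⇒ i/i*i*i*Q ⇒ i/i*i*i*i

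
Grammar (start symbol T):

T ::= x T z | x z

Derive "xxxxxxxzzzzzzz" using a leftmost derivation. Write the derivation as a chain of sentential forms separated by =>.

T => xTz   [T ::= x T z]
xTz => xxTzz   [T ::= x T z]
xxTzz => xxxTzzz   [T ::= x T z]
xxxTzzz => xxxxTzzzz   [T ::= x T z]
xxxxTzzzz => xxxxxTzzzzz   [T ::= x T z]
xxxxxTzzzzz => xxxxxxTzzzzzz   [T ::= x T z]
xxxxxxTzzzzzz => xxxxxxxzzzzzzz   [T ::= x z]

T => xTz => xxTzz => xxxTzzz => xxxxTzzzz => xxxxxTzzzzz => xxxxxxTzzzzzz => xxxxxxxzzzzzzz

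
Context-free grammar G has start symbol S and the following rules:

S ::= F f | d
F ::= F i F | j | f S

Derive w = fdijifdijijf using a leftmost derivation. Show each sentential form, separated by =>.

S => Ff => FiFf => fSiFf => fdiFf => fdiFiFf => fdiFiFiFf => fdijiFiFf => fdijiFiFiFf => fdijifSiFiFf => fdijifdiFiFf => fdijifdijiFf => fdijifdijijf

S => Ff   [S ::= F f]
Ff => FiFf   [F ::= F i F]
FiFf => fSiFf   [F ::= f S]
fSiFf => fdiFf   [S ::= d]
fdiFf => fdiFiFf   [F ::= F i F]
fdiFiFf => fdiFiFiFf   [F ::= F i F]
fdiFiFiFf => fdijiFiFf   [F ::= j]
fdijiFiFf => fdijiFiFiFf   [F ::= F i F]
fdijiFiFiFf => fdijifSiFiFf   [F ::= f S]
fdijifSiFiFf => fdijifdiFiFf   [S ::= d]
fdijifdiFiFf => fdijifdijiFf   [F ::= j]
fdijifdijiFf => fdijifdijijf   [F ::= j]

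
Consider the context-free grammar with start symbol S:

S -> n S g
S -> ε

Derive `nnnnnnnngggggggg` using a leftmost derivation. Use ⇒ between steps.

S ⇒ nSg ⇒ nnSgg ⇒ nnnSggg ⇒ nnnnSgggg ⇒ nnnnnSggggg ⇒ nnnnnnSgggggg ⇒ nnnnnnnSggggggg ⇒ nnnnnnnnSgggggggg ⇒ nnnnnnnngggggggg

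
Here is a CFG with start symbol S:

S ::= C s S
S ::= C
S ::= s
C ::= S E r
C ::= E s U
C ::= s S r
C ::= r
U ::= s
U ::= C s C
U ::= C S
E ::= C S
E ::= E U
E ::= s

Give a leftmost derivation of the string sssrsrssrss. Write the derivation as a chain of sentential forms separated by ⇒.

S ⇒ CsS ⇒ sSrsS ⇒ sCsSrsS ⇒ sSErsSrsS ⇒ sCErsSrsS ⇒ ssSrErsSrsS ⇒ sssrErsSrsS ⇒ sssrsrsSrsS ⇒ sssrsrssrsS ⇒ sssrsrssrss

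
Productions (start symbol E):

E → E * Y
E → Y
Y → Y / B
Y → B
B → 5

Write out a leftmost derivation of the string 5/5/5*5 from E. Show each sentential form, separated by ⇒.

E⇒E*Y⇒Y*Y⇒Y/B*Y⇒Y/B/B*Y⇒B/B/B*Y⇒5/B/B*Y⇒5/5/B*Y⇒5/5/5*Y⇒5/5/5*B⇒5/5/5*5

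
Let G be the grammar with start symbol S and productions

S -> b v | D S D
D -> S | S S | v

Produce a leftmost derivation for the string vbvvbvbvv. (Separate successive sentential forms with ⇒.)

S⇒DSD⇒SSSD⇒DSDSSD⇒vSDSSD⇒vbvDSSD⇒vbvvSSD⇒vbvvbvSD⇒vbvvbvbvD⇒vbvvbvbvv

S ⇒ DSD   [S -> D S D]
DSD ⇒ SSSD   [D -> S S]
SSSD ⇒ DSDSSD   [S -> D S D]
DSDSSD ⇒ vSDSSD   [D -> v]
vSDSSD ⇒ vbvDSSD   [S -> b v]
vbvDSSD ⇒ vbvvSSD   [D -> v]
vbvvSSD ⇒ vbvvbvSD   [S -> b v]
vbvvbvSD ⇒ vbvvbvbvD   [S -> b v]
vbvvbvbvD ⇒ vbvvbvbvv   [D -> v]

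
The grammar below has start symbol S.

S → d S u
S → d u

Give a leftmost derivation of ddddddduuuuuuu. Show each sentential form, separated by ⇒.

S⇒dSu⇒ddSuu⇒dddSuuu⇒ddddSuuuu⇒dddddSuuuuu⇒ddddddSuuuuuu⇒ddddddduuuuuuu

S ⇒ dSu   [S → d S u]
dSu ⇒ ddSuu   [S → d S u]
ddSuu ⇒ dddSuuu   [S → d S u]
dddSuuu ⇒ ddddSuuuu   [S → d S u]
ddddSuuuu ⇒ dddddSuuuuu   [S → d S u]
dddddSuuuuu ⇒ ddddddSuuuuuu   [S → d S u]
ddddddSuuuuuu ⇒ ddddddduuuuuuu   [S → d u]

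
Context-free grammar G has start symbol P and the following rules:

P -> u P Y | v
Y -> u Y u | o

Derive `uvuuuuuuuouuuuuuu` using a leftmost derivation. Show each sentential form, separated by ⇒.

P ⇒ uPY ⇒ uvY ⇒ uvuYu ⇒ uvuuYuu ⇒ uvuuuYuuu ⇒ uvuuuuYuuuu ⇒ uvuuuuuYuuuuu ⇒ uvuuuuuuYuuuuuu ⇒ uvuuuuuuuYuuuuuuu ⇒ uvuuuuuuuouuuuuuu

P ⇒ uPY   [P -> u P Y]
uPY ⇒ uvY   [P -> v]
uvY ⇒ uvuYu   [Y -> u Y u]
uvuYu ⇒ uvuuYuu   [Y -> u Y u]
uvuuYuu ⇒ uvuuuYuuu   [Y -> u Y u]
uvuuuYuuu ⇒ uvuuuuYuuuu   [Y -> u Y u]
uvuuuuYuuuu ⇒ uvuuuuuYuuuuu   [Y -> u Y u]
uvuuuuuYuuuuu ⇒ uvuuuuuuYuuuuuu   [Y -> u Y u]
uvuuuuuuYuuuuuu ⇒ uvuuuuuuuYuuuuuuu   [Y -> u Y u]
uvuuuuuuuYuuuuuuu ⇒ uvuuuuuuuouuuuuuu   [Y -> o]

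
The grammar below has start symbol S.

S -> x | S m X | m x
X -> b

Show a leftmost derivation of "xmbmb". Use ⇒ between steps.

S ⇒ SmX   [S -> S m X]
SmX ⇒ SmXmX   [S -> S m X]
SmXmX ⇒ xmXmX   [S -> x]
xmXmX ⇒ xmbmX   [X -> b]
xmbmX ⇒ xmbmb   [X -> b]

S ⇒ SmX ⇒ SmXmX ⇒ xmXmX ⇒ xmbmX ⇒ xmbmb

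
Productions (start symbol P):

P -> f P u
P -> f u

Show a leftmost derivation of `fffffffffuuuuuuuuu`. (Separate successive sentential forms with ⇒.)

P ⇒ fPu   [P -> f P u]
fPu ⇒ ffPuu   [P -> f P u]
ffPuu ⇒ fffPuuu   [P -> f P u]
fffPuuu ⇒ ffffPuuuu   [P -> f P u]
ffffPuuuu ⇒ fffffPuuuuu   [P -> f P u]
fffffPuuuuu ⇒ ffffffPuuuuuu   [P -> f P u]
ffffffPuuuuuu ⇒ fffffffPuuuuuuu   [P -> f P u]
fffffffPuuuuuuu ⇒ ffffffffPuuuuuuuu   [P -> f P u]
ffffffffPuuuuuuuu ⇒ fffffffffuuuuuuuuu   [P -> f u]

P ⇒ fPu ⇒ ffPuu ⇒ fffPuuu ⇒ ffffPuuuu ⇒ fffffPuuuuu ⇒ ffffffPuuuuuu ⇒ fffffffPuuuuuuu ⇒ ffffffffPuuuuuuuu ⇒ fffffffffuuuuuuuuu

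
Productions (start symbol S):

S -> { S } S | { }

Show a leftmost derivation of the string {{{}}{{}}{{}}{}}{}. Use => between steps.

S => {S}S => {{S}S}S => {{{}}S}S => {{{}}{S}S}S => {{{}}{{}}S}S => {{{}}{{}}{S}S}S => {{{}}{{}}{{}}S}S => {{{}}{{}}{{}}{}}S => {{{}}{{}}{{}}{}}{}

S => {S}S   [S -> { S } S]
{S}S => {{S}S}S   [S -> { S } S]
{{S}S}S => {{{}}S}S   [S -> { }]
{{{}}S}S => {{{}}{S}S}S   [S -> { S } S]
{{{}}{S}S}S => {{{}}{{}}S}S   [S -> { }]
{{{}}{{}}S}S => {{{}}{{}}{S}S}S   [S -> { S } S]
{{{}}{{}}{S}S}S => {{{}}{{}}{{}}S}S   [S -> { }]
{{{}}{{}}{{}}S}S => {{{}}{{}}{{}}{}}S   [S -> { }]
{{{}}{{}}{{}}{}}S => {{{}}{{}}{{}}{}}{}   [S -> { }]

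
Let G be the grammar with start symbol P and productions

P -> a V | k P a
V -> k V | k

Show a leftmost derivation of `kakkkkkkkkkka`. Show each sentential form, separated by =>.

P => kPa   [P -> k P a]
kPa => kaVa   [P -> a V]
kaVa => kakVa   [V -> k V]
kakVa => kakkVa   [V -> k V]
kakkVa => kakkkVa   [V -> k V]
kakkkVa => kakkkkVa   [V -> k V]
kakkkkVa => kakkkkkVa   [V -> k V]
kakkkkkVa => kakkkkkkVa   [V -> k V]
kakkkkkkVa => kakkkkkkkVa   [V -> k V]
kakkkkkkkVa => kakkkkkkkkVa   [V -> k V]
kakkkkkkkkVa => kakkkkkkkkkVa   [V -> k V]
kakkkkkkkkkVa => kakkkkkkkkkka   [V -> k]

P=>kPa=>kaVa=>kakVa=>kakkVa=>kakkkVa=>kakkkkVa=>kakkkkkVa=>kakkkkkkVa=>kakkkkkkkVa=>kakkkkkkkkVa=>kakkkkkkkkkVa=>kakkkkkkkkkka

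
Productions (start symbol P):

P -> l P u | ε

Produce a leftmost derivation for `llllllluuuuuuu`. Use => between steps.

P => lPu => llPuu => lllPuuu => llllPuuuu => lllllPuuuuu => llllllPuuuuuu => lllllllPuuuuuuu => llllllluuuuuuu

P => lPu   [P -> l P u]
lPu => llPuu   [P -> l P u]
llPuu => lllPuuu   [P -> l P u]
lllPuuu => llllPuuuu   [P -> l P u]
llllPuuuu => lllllPuuuuu   [P -> l P u]
lllllPuuuuu => llllllPuuuuuu   [P -> l P u]
llllllPuuuuuu => lllllllPuuuuuuu   [P -> l P u]
lllllllPuuuuuuu => llllllluuuuuuu   [P -> ε]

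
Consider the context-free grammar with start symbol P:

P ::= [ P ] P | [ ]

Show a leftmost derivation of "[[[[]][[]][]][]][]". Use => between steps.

P => [P]P => [[P]P]P => [[[P]P]P]P => [[[[]]P]P]P => [[[[]][P]P]P]P => [[[[]][[]]P]P]P => [[[[]][[]][]]P]P => [[[[]][[]][]][]]P => [[[[]][[]][]][]][]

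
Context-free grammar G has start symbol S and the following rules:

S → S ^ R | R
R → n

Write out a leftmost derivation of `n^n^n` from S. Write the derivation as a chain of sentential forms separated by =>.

S => S^R => S^R^R => R^R^R => n^R^R => n^n^R => n^n^n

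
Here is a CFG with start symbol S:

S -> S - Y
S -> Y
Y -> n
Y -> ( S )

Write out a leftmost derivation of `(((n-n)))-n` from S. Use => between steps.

S => S-Y => Y-Y => (S)-Y => (Y)-Y => ((S))-Y => ((Y))-Y => (((S)))-Y => (((S-Y)))-Y => (((Y-Y)))-Y => (((n-Y)))-Y => (((n-n)))-Y => (((n-n)))-n

S => S-Y   [S -> S - Y]
S-Y => Y-Y   [S -> Y]
Y-Y => (S)-Y   [Y -> ( S )]
(S)-Y => (Y)-Y   [S -> Y]
(Y)-Y => ((S))-Y   [Y -> ( S )]
((S))-Y => ((Y))-Y   [S -> Y]
((Y))-Y => (((S)))-Y   [Y -> ( S )]
(((S)))-Y => (((S-Y)))-Y   [S -> S - Y]
(((S-Y)))-Y => (((Y-Y)))-Y   [S -> Y]
(((Y-Y)))-Y => (((n-Y)))-Y   [Y -> n]
(((n-Y)))-Y => (((n-n)))-Y   [Y -> n]
(((n-n)))-Y => (((n-n)))-n   [Y -> n]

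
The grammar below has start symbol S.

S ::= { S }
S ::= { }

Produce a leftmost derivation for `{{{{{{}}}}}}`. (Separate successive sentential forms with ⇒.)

S ⇒ {S} ⇒ {{S}} ⇒ {{{S}}} ⇒ {{{{S}}}} ⇒ {{{{{S}}}}} ⇒ {{{{{{}}}}}}

S ⇒ {S}   [S ::= { S }]
{S} ⇒ {{S}}   [S ::= { S }]
{{S}} ⇒ {{{S}}}   [S ::= { S }]
{{{S}}} ⇒ {{{{S}}}}   [S ::= { S }]
{{{{S}}}} ⇒ {{{{{S}}}}}   [S ::= { S }]
{{{{{S}}}}} ⇒ {{{{{{}}}}}}   [S ::= { }]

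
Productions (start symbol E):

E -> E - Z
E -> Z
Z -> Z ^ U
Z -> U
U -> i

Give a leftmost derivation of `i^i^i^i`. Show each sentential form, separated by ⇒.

E ⇒ Z ⇒ Z^U ⇒ Z^U^U ⇒ Z^U^U^U ⇒ U^U^U^U ⇒ i^U^U^U ⇒ i^i^U^U ⇒ i^i^i^U ⇒ i^i^i^i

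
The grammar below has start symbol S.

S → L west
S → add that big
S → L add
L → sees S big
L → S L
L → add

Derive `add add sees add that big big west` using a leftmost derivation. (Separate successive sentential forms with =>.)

S => L west => S L west => L add L west => add add L west => add add sees S big west => add add sees add that big big west

S => L west   [S → L west]
L west => S L west   [L → S L]
S L west => L add L west   [S → L add]
L add L west => add add L west   [L → add]
add add L west => add add sees S big west   [L → sees S big]
add add sees S big west => add add sees add that big big west   [S → add that big]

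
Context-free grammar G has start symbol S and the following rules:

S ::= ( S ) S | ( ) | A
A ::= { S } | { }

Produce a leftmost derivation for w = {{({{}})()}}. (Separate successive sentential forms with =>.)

S => A   [S ::= A]
A => {S}   [A ::= { S }]
{S} => {A}   [S ::= A]
{A} => {{S}}   [A ::= { S }]
{{S}} => {{(S)S}}   [S ::= ( S ) S]
{{(S)S}} => {{(A)S}}   [S ::= A]
{{(A)S}} => {{({S})S}}   [A ::= { S }]
{{({S})S}} => {{({A})S}}   [S ::= A]
{{({A})S}} => {{({{}})S}}   [A ::= { }]
{{({{}})S}} => {{({{}})()}}   [S ::= ( )]

S => A => {S} => {A} => {{S}} => {{(S)S}} => {{(A)S}} => {{({S})S}} => {{({A})S}} => {{({{}})S}} => {{({{}})()}}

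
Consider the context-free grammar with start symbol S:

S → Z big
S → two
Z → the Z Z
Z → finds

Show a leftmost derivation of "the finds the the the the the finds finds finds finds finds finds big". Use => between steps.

S => Z big => the Z Z big => the finds Z big => the finds the Z Z big => the finds the the Z Z Z big => the finds the the the Z Z Z Z big => the finds the the the the Z Z Z Z Z big => the finds the the the the the Z Z Z Z Z Z big => the finds the the the the the finds Z Z Z Z Z big => the finds the the the the the finds finds Z Z Z Z big => the finds the the the the the finds finds finds Z Z Z big => the finds the the the the the finds finds finds finds Z Z big => the finds the the the the the finds finds finds finds finds Z big => the finds the the the the the finds finds finds finds finds finds big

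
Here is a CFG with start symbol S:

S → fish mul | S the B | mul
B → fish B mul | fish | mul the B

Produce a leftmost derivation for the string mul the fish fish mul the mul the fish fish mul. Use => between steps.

S => S the B => S the B the B => mul the B the B => mul the fish B mul the B => mul the fish fish mul the B => mul the fish fish mul the mul the B => mul the fish fish mul the mul the fish B mul => mul the fish fish mul the mul the fish fish mul

S => S the B   [S → S the B]
S the B => S the B the B   [S → S the B]
S the B the B => mul the B the B   [S → mul]
mul the B the B => mul the fish B mul the B   [B → fish B mul]
mul the fish B mul the B => mul the fish fish mul the B   [B → fish]
mul the fish fish mul the B => mul the fish fish mul the mul the B   [B → mul the B]
mul the fish fish mul the mul the B => mul the fish fish mul the mul the fish B mul   [B → fish B mul]
mul the fish fish mul the mul the fish B mul => mul the fish fish mul the mul the fish fish mul   [B → fish]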